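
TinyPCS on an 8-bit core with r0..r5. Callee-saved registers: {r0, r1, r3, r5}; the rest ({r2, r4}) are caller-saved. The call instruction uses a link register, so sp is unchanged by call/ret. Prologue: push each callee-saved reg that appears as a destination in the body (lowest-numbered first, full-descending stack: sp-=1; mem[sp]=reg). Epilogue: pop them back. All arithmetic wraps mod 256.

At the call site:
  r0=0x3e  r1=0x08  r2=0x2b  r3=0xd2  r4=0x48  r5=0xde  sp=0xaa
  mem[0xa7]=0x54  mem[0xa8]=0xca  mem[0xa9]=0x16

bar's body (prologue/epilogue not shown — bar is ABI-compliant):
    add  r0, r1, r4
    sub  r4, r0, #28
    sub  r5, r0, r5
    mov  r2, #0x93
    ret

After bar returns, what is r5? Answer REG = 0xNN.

prologue: push r0 → mem[0xa9]=0x3e, sp=0xa9
prologue: push r5 → mem[0xa8]=0xde, sp=0xa8
body[0] add  r0, r1, r4 → r0=0x50
body[1] sub  r4, r0, #28 → r4=0x34
body[2] sub  r5, r0, r5 → r5=0x72
body[3] mov  r2, #0x93 → r2=0x93
epilogue: pop r5=0xde, sp=0xa9
epilogue: pop r0=0x3e, sp=0xaa
r5 is callee-saved → restored

REG = 0xde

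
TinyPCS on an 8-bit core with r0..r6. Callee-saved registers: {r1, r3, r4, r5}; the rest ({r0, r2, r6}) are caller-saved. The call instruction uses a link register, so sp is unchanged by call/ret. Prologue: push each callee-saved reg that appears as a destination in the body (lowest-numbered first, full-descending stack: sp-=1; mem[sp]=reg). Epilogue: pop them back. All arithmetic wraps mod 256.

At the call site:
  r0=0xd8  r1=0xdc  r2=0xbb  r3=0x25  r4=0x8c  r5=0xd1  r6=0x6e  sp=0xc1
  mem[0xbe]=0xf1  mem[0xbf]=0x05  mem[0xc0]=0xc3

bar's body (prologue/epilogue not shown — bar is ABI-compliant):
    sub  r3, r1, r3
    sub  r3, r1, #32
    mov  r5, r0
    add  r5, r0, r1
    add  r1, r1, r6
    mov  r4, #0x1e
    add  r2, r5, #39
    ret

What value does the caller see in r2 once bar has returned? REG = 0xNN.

REG = 0xdb

prologue: push r1 -> mem[0xc0]=0xdc, sp=0xc0
prologue: push r3 -> mem[0xbf]=0x25, sp=0xbf
prologue: push r4 -> mem[0xbe]=0x8c, sp=0xbe
prologue: push r5 -> mem[0xbd]=0xd1, sp=0xbd
body[0] sub  r3, r1, r3 -> r3=0xb7
body[1] sub  r3, r1, #32 -> r3=0xbc
body[2] mov  r5, r0 -> r5=0xd8
body[3] add  r5, r0, r1 -> r5=0xb4
body[4] add  r1, r1, r6 -> r1=0x4a
body[5] mov  r4, #0x1e -> r4=0x1e
body[6] add  r2, r5, #39 -> r2=0xdb
epilogue: pop r5=0xd1, sp=0xbe
epilogue: pop r4=0x8c, sp=0xbf
epilogue: pop r3=0x25, sp=0xc0
epilogue: pop r1=0xdc, sp=0xc1
r2 is caller-saved -> body value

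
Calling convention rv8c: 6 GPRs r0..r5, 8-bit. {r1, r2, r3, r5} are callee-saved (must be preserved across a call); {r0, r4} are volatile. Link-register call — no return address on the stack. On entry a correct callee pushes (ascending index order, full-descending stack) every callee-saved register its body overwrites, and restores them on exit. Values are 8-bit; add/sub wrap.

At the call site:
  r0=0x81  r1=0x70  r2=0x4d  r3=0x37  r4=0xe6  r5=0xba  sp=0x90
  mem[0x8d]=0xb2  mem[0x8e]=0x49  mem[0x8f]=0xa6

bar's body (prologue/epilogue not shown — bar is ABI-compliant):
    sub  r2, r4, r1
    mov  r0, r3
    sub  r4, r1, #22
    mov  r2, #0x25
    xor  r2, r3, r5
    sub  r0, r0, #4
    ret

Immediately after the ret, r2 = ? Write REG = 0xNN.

REG = 0x4d

prologue: push r2 → mem[0x8f]=0x4d, sp=0x8f
body[0] sub  r2, r4, r1 → r2=0x76
body[1] mov  r0, r3 → r0=0x37
body[2] sub  r4, r1, #22 → r4=0x5a
body[3] mov  r2, #0x25 → r2=0x25
body[4] xor  r2, r3, r5 → r2=0x8d
body[5] sub  r0, r0, #4 → r0=0x33
epilogue: pop r2=0x4d, sp=0x90
r2 is callee-saved → restored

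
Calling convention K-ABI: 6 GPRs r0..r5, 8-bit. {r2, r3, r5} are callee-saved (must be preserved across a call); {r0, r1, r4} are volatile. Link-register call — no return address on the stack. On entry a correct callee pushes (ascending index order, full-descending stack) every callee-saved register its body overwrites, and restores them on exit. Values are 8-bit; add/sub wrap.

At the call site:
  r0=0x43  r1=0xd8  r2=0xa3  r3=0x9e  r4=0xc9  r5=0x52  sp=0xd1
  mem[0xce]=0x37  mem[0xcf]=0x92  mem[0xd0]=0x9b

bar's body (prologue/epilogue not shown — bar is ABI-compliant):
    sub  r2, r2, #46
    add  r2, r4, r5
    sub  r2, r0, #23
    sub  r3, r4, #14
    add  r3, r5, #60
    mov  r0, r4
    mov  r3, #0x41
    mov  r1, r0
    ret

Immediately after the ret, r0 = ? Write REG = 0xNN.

REG = 0xc9

prologue: push r2 -> mem[0xd0]=0xa3, sp=0xd0
prologue: push r3 -> mem[0xcf]=0x9e, sp=0xcf
body[0] sub  r2, r2, #46 -> r2=0x75
body[1] add  r2, r4, r5 -> r2=0x1b
body[2] sub  r2, r0, #23 -> r2=0x2c
body[3] sub  r3, r4, #14 -> r3=0xbb
body[4] add  r3, r5, #60 -> r3=0x8e
body[5] mov  r0, r4 -> r0=0xc9
body[6] mov  r3, #0x41 -> r3=0x41
body[7] mov  r1, r0 -> r1=0xc9
epilogue: pop r3=0x9e, sp=0xd0
epilogue: pop r2=0xa3, sp=0xd1
r0 is caller-saved -> body value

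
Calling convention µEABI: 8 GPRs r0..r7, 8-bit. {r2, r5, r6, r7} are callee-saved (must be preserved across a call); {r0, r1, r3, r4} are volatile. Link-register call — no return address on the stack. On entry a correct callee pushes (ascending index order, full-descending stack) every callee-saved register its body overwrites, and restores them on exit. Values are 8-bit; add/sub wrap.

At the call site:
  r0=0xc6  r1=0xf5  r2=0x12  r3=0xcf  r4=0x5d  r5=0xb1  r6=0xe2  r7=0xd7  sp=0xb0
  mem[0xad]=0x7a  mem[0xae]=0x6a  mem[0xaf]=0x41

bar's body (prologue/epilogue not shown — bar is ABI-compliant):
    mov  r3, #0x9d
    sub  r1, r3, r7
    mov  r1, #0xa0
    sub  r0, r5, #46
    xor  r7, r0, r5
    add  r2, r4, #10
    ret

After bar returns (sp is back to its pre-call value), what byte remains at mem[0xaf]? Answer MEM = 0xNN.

prologue: push r2 → mem[0xaf]=0x12, sp=0xaf
prologue: push r7 → mem[0xae]=0xd7, sp=0xae
body[0] mov  r3, #0x9d → r3=0x9d
body[1] sub  r1, r3, r7 → r1=0xc6
body[2] mov  r1, #0xa0 → r1=0xa0
body[3] sub  r0, r5, #46 → r0=0x83
body[4] xor  r7, r0, r5 → r7=0x32
body[5] add  r2, r4, #10 → r2=0x67
epilogue: pop r7=0xd7, sp=0xaf
epilogue: pop r2=0x12, sp=0xb0
prologue pushed ['r2', 'r7'] at ['0xaf', '0xae']

MEM = 0x12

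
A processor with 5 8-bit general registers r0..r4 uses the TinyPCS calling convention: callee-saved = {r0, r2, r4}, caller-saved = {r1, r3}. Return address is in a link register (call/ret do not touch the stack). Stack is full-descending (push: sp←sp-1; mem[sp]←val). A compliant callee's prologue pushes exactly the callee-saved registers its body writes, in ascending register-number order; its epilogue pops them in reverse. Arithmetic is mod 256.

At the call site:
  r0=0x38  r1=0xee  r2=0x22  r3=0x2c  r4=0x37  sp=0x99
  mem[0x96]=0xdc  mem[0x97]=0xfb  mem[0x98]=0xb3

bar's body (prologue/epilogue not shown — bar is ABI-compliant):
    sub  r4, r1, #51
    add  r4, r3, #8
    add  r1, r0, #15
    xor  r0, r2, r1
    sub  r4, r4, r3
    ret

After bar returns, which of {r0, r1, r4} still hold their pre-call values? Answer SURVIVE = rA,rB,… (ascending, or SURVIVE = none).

SURVIVE = r0,r4

prologue: push r0 → mem[0x98]=0x38, sp=0x98
prologue: push r4 → mem[0x97]=0x37, sp=0x97
body[0] sub  r4, r1, #51 → r4=0xbb
body[1] add  r4, r3, #8 → r4=0x34
body[2] add  r1, r0, #15 → r1=0x47
body[3] xor  r0, r2, r1 → r0=0x65
body[4] sub  r4, r4, r3 → r4=0x08
epilogue: pop r4=0x37, sp=0x98
epilogue: pop r0=0x38, sp=0x99
r0: callee-saved, written=True
r1: caller-saved, written=True
r4: callee-saved, written=True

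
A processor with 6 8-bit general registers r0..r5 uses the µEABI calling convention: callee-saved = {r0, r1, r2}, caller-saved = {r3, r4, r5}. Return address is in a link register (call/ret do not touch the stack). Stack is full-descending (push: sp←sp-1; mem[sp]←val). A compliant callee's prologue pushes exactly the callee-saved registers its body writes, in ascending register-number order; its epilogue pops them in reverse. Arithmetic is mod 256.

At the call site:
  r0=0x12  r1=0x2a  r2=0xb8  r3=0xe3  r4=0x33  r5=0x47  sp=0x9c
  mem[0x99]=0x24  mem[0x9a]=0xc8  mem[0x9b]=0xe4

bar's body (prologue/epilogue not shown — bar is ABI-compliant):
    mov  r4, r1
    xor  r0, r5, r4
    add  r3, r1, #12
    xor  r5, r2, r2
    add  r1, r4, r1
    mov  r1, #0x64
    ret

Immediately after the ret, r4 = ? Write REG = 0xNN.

prologue: push r0 -> mem[0x9b]=0x12, sp=0x9b
prologue: push r1 -> mem[0x9a]=0x2a, sp=0x9a
body[0] mov  r4, r1 -> r4=0x2a
body[1] xor  r0, r5, r4 -> r0=0x6d
body[2] add  r3, r1, #12 -> r3=0x36
body[3] xor  r5, r2, r2 -> r5=0x00
body[4] add  r1, r4, r1 -> r1=0x54
body[5] mov  r1, #0x64 -> r1=0x64
epilogue: pop r1=0x2a, sp=0x9b
epilogue: pop r0=0x12, sp=0x9c
r4 is caller-saved -> body value

REG = 0x2a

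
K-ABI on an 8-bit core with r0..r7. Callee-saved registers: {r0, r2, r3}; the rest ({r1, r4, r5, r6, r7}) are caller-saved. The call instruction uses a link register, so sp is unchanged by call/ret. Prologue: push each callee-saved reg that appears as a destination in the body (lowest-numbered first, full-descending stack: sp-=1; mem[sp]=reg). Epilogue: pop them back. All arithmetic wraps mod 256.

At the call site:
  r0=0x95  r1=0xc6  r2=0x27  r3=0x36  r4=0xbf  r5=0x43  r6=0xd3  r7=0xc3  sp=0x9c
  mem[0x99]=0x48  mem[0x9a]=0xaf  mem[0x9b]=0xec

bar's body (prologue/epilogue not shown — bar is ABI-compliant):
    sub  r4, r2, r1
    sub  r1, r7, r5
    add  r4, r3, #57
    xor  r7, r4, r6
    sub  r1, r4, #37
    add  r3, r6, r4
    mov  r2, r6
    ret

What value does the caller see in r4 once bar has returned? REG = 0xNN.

prologue: push r2 -> mem[0x9b]=0x27, sp=0x9b
prologue: push r3 -> mem[0x9a]=0x36, sp=0x9a
body[0] sub  r4, r2, r1 -> r4=0x61
body[1] sub  r1, r7, r5 -> r1=0x80
body[2] add  r4, r3, #57 -> r4=0x6f
body[3] xor  r7, r4, r6 -> r7=0xbc
body[4] sub  r1, r4, #37 -> r1=0x4a
body[5] add  r3, r6, r4 -> r3=0x42
body[6] mov  r2, r6 -> r2=0xd3
epilogue: pop r3=0x36, sp=0x9b
epilogue: pop r2=0x27, sp=0x9c
r4 is caller-saved -> body value

REG = 0x6f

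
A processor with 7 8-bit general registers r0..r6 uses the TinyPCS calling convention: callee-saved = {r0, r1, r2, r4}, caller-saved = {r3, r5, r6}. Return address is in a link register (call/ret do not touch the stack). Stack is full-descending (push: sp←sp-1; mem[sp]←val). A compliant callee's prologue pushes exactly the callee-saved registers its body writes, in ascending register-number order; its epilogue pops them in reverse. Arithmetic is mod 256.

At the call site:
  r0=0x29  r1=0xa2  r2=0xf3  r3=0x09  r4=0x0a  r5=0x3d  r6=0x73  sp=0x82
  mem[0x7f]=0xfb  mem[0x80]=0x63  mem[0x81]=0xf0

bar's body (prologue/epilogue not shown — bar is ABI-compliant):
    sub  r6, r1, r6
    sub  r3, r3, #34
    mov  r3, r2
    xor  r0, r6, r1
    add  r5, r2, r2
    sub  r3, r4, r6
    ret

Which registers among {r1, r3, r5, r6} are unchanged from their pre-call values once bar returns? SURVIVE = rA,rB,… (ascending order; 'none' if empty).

SURVIVE = r1

prologue: push r0 → mem[0x81]=0x29, sp=0x81
body[0] sub  r6, r1, r6 → r6=0x2f
body[1] sub  r3, r3, #34 → r3=0xe7
body[2] mov  r3, r2 → r3=0xf3
body[3] xor  r0, r6, r1 → r0=0x8d
body[4] add  r5, r2, r2 → r5=0xe6
body[5] sub  r3, r4, r6 → r3=0xdb
epilogue: pop r0=0x29, sp=0x82
r1: callee-saved, written=False
r3: caller-saved, written=True
r5: caller-saved, written=True
r6: caller-saved, written=True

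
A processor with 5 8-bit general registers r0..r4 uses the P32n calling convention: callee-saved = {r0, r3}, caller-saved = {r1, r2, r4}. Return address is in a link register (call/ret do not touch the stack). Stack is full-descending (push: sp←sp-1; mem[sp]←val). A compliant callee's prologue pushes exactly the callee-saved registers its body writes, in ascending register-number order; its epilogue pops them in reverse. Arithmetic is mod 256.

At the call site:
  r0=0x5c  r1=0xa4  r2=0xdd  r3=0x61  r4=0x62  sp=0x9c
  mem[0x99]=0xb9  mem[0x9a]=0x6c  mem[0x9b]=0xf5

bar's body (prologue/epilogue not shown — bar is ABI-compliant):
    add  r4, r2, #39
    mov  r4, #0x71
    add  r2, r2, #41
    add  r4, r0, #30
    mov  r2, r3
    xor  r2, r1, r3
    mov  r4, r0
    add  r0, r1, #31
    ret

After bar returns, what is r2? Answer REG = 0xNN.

prologue: push r0 -> mem[0x9b]=0x5c, sp=0x9b
body[0] add  r4, r2, #39 -> r4=0x04
body[1] mov  r4, #0x71 -> r4=0x71
body[2] add  r2, r2, #41 -> r2=0x06
body[3] add  r4, r0, #30 -> r4=0x7a
body[4] mov  r2, r3 -> r2=0x61
body[5] xor  r2, r1, r3 -> r2=0xc5
body[6] mov  r4, r0 -> r4=0x5c
body[7] add  r0, r1, #31 -> r0=0xc3
epilogue: pop r0=0x5c, sp=0x9c
r2 is caller-saved -> body value

REG = 0xc5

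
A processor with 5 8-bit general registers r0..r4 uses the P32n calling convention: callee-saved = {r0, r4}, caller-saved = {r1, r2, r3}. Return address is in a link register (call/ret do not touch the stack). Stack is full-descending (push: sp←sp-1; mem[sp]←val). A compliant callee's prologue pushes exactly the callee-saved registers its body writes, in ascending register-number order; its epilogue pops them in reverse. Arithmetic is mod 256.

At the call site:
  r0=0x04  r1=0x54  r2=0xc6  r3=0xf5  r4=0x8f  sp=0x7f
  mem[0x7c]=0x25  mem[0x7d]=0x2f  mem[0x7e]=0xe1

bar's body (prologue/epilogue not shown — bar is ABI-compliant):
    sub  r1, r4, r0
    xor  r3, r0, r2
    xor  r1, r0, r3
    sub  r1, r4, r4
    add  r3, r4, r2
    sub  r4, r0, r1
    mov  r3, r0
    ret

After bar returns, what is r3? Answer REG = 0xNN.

prologue: push r4 → mem[0x7e]=0x8f, sp=0x7e
body[0] sub  r1, r4, r0 → r1=0x8b
body[1] xor  r3, r0, r2 → r3=0xc2
body[2] xor  r1, r0, r3 → r1=0xc6
body[3] sub  r1, r4, r4 → r1=0x00
body[4] add  r3, r4, r2 → r3=0x55
body[5] sub  r4, r0, r1 → r4=0x04
body[6] mov  r3, r0 → r3=0x04
epilogue: pop r4=0x8f, sp=0x7f
r3 is caller-saved → body value

REG = 0x04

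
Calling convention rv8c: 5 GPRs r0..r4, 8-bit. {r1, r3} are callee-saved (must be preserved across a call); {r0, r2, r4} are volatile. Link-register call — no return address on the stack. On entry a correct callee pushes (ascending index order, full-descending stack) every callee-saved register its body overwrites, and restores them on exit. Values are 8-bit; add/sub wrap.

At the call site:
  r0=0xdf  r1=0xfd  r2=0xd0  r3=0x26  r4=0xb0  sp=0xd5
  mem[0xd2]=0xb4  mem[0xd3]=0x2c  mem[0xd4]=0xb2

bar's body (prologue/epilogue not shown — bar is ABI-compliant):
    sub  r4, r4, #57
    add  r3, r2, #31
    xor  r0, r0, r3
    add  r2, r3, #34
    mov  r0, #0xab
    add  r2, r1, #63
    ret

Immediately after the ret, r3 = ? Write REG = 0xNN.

prologue: push r3 -> mem[0xd4]=0x26, sp=0xd4
body[0] sub  r4, r4, #57 -> r4=0x77
body[1] add  r3, r2, #31 -> r3=0xef
body[2] xor  r0, r0, r3 -> r0=0x30
body[3] add  r2, r3, #34 -> r2=0x11
body[4] mov  r0, #0xab -> r0=0xab
body[5] add  r2, r1, #63 -> r2=0x3c
epilogue: pop r3=0x26, sp=0xd5
r3 is callee-saved -> restored

REG = 0x26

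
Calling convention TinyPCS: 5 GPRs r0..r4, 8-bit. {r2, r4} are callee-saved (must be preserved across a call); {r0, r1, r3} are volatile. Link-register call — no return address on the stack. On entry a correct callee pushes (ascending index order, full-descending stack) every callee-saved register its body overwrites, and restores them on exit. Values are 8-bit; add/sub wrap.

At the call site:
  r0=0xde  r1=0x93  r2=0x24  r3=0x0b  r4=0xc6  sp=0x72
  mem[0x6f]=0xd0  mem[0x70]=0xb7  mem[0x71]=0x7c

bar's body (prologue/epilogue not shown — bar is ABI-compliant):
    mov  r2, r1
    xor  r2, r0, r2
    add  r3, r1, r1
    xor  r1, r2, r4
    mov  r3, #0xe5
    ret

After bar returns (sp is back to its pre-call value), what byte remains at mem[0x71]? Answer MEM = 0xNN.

prologue: push r2 -> mem[0x71]=0x24, sp=0x71
body[0] mov  r2, r1 -> r2=0x93
body[1] xor  r2, r0, r2 -> r2=0x4d
body[2] add  r3, r1, r1 -> r3=0x26
body[3] xor  r1, r2, r4 -> r1=0x8b
body[4] mov  r3, #0xe5 -> r3=0xe5
epilogue: pop r2=0x24, sp=0x72
prologue pushed ['r2'] at ['0x71']

MEM = 0x24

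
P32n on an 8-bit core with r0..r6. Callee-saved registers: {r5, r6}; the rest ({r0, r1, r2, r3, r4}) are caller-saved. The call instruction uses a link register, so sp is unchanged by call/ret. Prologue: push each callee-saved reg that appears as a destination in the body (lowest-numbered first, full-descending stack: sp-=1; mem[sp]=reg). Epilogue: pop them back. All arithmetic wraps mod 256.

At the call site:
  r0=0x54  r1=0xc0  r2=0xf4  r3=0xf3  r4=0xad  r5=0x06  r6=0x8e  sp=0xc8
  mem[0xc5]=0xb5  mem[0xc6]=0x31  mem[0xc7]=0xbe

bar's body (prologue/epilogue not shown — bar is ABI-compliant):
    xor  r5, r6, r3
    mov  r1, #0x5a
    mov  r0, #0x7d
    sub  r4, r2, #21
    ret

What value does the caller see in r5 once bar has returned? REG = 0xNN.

REG = 0x06

prologue: push r5 -> mem[0xc7]=0x06, sp=0xc7
body[0] xor  r5, r6, r3 -> r5=0x7d
body[1] mov  r1, #0x5a -> r1=0x5a
body[2] mov  r0, #0x7d -> r0=0x7d
body[3] sub  r4, r2, #21 -> r4=0xdf
epilogue: pop r5=0x06, sp=0xc8
r5 is callee-saved -> restored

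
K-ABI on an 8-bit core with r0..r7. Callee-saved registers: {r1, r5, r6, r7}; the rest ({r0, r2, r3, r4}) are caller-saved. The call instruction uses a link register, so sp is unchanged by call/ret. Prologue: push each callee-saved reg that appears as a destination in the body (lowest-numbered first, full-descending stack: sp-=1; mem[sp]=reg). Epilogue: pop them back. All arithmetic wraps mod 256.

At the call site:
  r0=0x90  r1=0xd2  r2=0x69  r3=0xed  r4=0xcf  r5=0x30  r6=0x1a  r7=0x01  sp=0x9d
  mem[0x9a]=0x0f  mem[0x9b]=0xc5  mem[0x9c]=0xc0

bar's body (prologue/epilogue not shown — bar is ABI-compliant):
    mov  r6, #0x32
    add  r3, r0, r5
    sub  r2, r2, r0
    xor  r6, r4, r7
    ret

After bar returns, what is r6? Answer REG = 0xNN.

REG = 0x1a

prologue: push r6 → mem[0x9c]=0x1a, sp=0x9c
body[0] mov  r6, #0x32 → r6=0x32
body[1] add  r3, r0, r5 → r3=0xc0
body[2] sub  r2, r2, r0 → r2=0xd9
body[3] xor  r6, r4, r7 → r6=0xce
epilogue: pop r6=0x1a, sp=0x9d
r6 is callee-saved → restored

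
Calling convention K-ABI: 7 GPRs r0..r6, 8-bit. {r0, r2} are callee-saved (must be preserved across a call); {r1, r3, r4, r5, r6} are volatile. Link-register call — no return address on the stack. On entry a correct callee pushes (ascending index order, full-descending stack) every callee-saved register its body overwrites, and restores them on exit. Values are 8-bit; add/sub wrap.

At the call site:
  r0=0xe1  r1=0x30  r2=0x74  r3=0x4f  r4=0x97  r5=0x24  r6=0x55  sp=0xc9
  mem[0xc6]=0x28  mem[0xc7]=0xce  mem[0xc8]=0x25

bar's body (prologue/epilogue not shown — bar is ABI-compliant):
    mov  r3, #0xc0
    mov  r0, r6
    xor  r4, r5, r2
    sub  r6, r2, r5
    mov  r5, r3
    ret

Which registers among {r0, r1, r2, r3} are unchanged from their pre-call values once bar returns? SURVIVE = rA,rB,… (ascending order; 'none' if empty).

SURVIVE = r0,r1,r2

prologue: push r0 → mem[0xc8]=0xe1, sp=0xc8
body[0] mov  r3, #0xc0 → r3=0xc0
body[1] mov  r0, r6 → r0=0x55
body[2] xor  r4, r5, r2 → r4=0x50
body[3] sub  r6, r2, r5 → r6=0x50
body[4] mov  r5, r3 → r5=0xc0
epilogue: pop r0=0xe1, sp=0xc9
r0: callee-saved, written=True
r1: caller-saved, written=False
r2: callee-saved, written=False
r3: caller-saved, written=True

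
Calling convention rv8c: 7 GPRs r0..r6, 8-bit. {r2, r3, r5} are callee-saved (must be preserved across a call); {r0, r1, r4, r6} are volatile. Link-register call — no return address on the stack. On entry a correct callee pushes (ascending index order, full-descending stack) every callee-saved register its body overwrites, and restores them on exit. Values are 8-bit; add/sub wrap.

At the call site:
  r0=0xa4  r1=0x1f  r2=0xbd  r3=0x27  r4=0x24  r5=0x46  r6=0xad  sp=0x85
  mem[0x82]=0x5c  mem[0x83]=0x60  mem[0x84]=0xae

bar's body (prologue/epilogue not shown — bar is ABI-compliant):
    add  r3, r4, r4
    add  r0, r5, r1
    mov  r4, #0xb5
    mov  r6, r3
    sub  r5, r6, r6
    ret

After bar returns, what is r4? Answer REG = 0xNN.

REG = 0xb5

prologue: push r3 -> mem[0x84]=0x27, sp=0x84
prologue: push r5 -> mem[0x83]=0x46, sp=0x83
body[0] add  r3, r4, r4 -> r3=0x48
body[1] add  r0, r5, r1 -> r0=0x65
body[2] mov  r4, #0xb5 -> r4=0xb5
body[3] mov  r6, r3 -> r6=0x48
body[4] sub  r5, r6, r6 -> r5=0x00
epilogue: pop r5=0x46, sp=0x84
epilogue: pop r3=0x27, sp=0x85
r4 is caller-saved -> body value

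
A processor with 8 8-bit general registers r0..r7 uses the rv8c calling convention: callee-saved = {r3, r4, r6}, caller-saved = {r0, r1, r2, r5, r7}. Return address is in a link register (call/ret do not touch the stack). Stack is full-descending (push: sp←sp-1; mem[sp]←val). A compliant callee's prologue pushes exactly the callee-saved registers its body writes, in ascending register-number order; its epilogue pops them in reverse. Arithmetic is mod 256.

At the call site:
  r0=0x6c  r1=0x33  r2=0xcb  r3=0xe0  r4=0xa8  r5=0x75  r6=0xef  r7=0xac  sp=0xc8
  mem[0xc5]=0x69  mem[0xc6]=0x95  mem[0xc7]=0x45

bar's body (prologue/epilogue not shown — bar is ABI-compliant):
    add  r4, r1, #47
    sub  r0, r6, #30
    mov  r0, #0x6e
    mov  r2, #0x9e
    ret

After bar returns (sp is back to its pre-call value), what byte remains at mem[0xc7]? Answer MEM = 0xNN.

prologue: push r4 → mem[0xc7]=0xa8, sp=0xc7
body[0] add  r4, r1, #47 → r4=0x62
body[1] sub  r0, r6, #30 → r0=0xd1
body[2] mov  r0, #0x6e → r0=0x6e
body[3] mov  r2, #0x9e → r2=0x9e
epilogue: pop r4=0xa8, sp=0xc8
prologue pushed ['r4'] at ['0xc7']

MEM = 0xa8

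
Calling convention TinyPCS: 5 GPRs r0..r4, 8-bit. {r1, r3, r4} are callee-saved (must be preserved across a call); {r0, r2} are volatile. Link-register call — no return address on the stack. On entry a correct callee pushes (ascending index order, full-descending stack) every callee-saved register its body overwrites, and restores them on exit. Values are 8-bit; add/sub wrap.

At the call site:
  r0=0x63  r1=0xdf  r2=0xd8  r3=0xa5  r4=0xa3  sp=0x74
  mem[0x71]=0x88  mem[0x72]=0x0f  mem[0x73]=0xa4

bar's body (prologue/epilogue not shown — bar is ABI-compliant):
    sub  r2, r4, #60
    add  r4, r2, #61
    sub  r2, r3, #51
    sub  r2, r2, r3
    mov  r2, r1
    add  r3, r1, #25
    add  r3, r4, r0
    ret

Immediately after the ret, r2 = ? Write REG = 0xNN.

prologue: push r3 → mem[0x73]=0xa5, sp=0x73
prologue: push r4 → mem[0x72]=0xa3, sp=0x72
body[0] sub  r2, r4, #60 → r2=0x67
body[1] add  r4, r2, #61 → r4=0xa4
body[2] sub  r2, r3, #51 → r2=0x72
body[3] sub  r2, r2, r3 → r2=0xcd
body[4] mov  r2, r1 → r2=0xdf
body[5] add  r3, r1, #25 → r3=0xf8
body[6] add  r3, r4, r0 → r3=0x07
epilogue: pop r4=0xa3, sp=0x73
epilogue: pop r3=0xa5, sp=0x74
r2 is caller-saved → body value

REG = 0xdf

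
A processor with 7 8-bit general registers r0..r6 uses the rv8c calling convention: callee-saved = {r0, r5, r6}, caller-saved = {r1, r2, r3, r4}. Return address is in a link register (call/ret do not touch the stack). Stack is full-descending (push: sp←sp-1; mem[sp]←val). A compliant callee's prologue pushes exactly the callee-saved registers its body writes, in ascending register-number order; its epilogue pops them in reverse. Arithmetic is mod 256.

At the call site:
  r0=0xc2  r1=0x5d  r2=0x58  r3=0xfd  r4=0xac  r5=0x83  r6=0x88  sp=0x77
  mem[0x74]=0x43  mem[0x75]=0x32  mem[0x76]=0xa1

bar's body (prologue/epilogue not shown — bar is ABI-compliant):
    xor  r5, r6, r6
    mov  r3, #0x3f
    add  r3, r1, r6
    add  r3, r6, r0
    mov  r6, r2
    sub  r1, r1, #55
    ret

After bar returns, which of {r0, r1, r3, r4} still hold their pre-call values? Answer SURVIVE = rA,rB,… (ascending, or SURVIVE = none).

SURVIVE = r0,r4

prologue: push r5 → mem[0x76]=0x83, sp=0x76
prologue: push r6 → mem[0x75]=0x88, sp=0x75
body[0] xor  r5, r6, r6 → r5=0x00
body[1] mov  r3, #0x3f → r3=0x3f
body[2] add  r3, r1, r6 → r3=0xe5
body[3] add  r3, r6, r0 → r3=0x4a
body[4] mov  r6, r2 → r6=0x58
body[5] sub  r1, r1, #55 → r1=0x26
epilogue: pop r6=0x88, sp=0x76
epilogue: pop r5=0x83, sp=0x77
r0: callee-saved, written=False
r1: caller-saved, written=True
r3: caller-saved, written=True
r4: caller-saved, written=False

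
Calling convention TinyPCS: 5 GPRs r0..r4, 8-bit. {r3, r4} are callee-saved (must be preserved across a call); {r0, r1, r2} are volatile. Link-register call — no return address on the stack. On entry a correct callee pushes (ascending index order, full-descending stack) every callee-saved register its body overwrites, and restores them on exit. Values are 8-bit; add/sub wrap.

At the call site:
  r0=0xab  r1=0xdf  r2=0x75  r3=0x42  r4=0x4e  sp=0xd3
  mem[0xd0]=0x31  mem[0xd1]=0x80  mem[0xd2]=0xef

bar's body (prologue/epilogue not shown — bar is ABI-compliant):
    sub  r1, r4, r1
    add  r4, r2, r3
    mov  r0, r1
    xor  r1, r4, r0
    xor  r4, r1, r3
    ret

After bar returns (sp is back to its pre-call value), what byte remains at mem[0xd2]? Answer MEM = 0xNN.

prologue: push r4 -> mem[0xd2]=0x4e, sp=0xd2
body[0] sub  r1, r4, r1 -> r1=0x6f
body[1] add  r4, r2, r3 -> r4=0xb7
body[2] mov  r0, r1 -> r0=0x6f
body[3] xor  r1, r4, r0 -> r1=0xd8
body[4] xor  r4, r1, r3 -> r4=0x9a
epilogue: pop r4=0x4e, sp=0xd3
prologue pushed ['r4'] at ['0xd2']

MEM = 0x4e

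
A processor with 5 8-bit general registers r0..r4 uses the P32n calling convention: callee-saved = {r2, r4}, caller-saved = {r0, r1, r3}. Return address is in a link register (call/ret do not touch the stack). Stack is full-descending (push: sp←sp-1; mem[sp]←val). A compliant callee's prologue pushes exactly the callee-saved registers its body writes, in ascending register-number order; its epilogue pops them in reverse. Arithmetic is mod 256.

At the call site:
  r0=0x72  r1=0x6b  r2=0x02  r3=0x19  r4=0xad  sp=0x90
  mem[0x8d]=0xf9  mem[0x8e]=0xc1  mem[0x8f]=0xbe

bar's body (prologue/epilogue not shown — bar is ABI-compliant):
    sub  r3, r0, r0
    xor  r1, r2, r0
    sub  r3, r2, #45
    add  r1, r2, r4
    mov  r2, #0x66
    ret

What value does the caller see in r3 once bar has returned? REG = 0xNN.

prologue: push r2 -> mem[0x8f]=0x02, sp=0x8f
body[0] sub  r3, r0, r0 -> r3=0x00
body[1] xor  r1, r2, r0 -> r1=0x70
body[2] sub  r3, r2, #45 -> r3=0xd5
body[3] add  r1, r2, r4 -> r1=0xaf
body[4] mov  r2, #0x66 -> r2=0x66
epilogue: pop r2=0x02, sp=0x90
r3 is caller-saved -> body value

REG = 0xd5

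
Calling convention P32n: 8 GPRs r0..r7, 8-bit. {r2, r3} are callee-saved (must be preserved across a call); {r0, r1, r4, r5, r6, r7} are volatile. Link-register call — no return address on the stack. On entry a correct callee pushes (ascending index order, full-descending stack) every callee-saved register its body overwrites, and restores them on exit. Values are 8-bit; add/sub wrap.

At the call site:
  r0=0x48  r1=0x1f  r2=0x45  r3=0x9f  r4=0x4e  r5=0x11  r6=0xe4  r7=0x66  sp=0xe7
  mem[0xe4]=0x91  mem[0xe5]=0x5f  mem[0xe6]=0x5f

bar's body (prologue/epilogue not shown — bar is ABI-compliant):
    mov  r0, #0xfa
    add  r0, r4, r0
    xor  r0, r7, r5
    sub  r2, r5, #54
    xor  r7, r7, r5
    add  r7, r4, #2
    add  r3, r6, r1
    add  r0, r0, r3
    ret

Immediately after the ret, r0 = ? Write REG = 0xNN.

REG = 0x7a

prologue: push r2 → mem[0xe6]=0x45, sp=0xe6
prologue: push r3 → mem[0xe5]=0x9f, sp=0xe5
body[0] mov  r0, #0xfa → r0=0xfa
body[1] add  r0, r4, r0 → r0=0x48
body[2] xor  r0, r7, r5 → r0=0x77
body[3] sub  r2, r5, #54 → r2=0xdb
body[4] xor  r7, r7, r5 → r7=0x77
body[5] add  r7, r4, #2 → r7=0x50
body[6] add  r3, r6, r1 → r3=0x03
body[7] add  r0, r0, r3 → r0=0x7a
epilogue: pop r3=0x9f, sp=0xe6
epilogue: pop r2=0x45, sp=0xe7
r0 is caller-saved → body value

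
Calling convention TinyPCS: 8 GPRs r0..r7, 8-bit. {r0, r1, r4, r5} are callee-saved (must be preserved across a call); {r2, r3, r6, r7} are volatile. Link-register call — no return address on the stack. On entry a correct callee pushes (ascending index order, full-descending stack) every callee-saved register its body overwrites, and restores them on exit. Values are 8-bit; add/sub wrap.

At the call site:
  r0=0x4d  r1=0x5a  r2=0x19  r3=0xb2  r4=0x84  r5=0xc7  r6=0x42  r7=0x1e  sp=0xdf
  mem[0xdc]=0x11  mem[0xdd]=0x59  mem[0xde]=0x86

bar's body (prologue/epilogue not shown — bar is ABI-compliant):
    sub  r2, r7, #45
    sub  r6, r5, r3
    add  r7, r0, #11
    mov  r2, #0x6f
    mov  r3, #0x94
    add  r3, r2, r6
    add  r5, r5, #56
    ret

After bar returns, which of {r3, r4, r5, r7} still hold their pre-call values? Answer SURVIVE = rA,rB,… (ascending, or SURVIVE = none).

prologue: push r5 -> mem[0xde]=0xc7, sp=0xde
body[0] sub  r2, r7, #45 -> r2=0xf1
body[1] sub  r6, r5, r3 -> r6=0x15
body[2] add  r7, r0, #11 -> r7=0x58
body[3] mov  r2, #0x6f -> r2=0x6f
body[4] mov  r3, #0x94 -> r3=0x94
body[5] add  r3, r2, r6 -> r3=0x84
body[6] add  r5, r5, #56 -> r5=0xff
epilogue: pop r5=0xc7, sp=0xdf
r3: caller-saved, written=True
r4: callee-saved, written=False
r5: callee-saved, written=True
r7: caller-saved, written=True

SURVIVE = r4,r5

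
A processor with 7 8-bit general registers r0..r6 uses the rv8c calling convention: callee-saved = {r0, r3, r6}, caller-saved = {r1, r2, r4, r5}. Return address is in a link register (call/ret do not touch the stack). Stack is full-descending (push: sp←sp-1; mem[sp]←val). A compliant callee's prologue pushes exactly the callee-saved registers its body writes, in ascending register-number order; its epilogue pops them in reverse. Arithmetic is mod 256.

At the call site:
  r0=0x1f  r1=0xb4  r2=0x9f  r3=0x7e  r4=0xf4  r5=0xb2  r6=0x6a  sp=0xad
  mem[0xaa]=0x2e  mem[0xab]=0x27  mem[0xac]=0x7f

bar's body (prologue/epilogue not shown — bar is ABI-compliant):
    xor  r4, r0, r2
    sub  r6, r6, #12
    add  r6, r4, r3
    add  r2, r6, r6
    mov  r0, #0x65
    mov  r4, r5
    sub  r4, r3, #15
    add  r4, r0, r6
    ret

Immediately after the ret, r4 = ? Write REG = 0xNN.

prologue: push r0 -> mem[0xac]=0x1f, sp=0xac
prologue: push r6 -> mem[0xab]=0x6a, sp=0xab
body[0] xor  r4, r0, r2 -> r4=0x80
body[1] sub  r6, r6, #12 -> r6=0x5e
body[2] add  r6, r4, r3 -> r6=0xfe
body[3] add  r2, r6, r6 -> r2=0xfc
body[4] mov  r0, #0x65 -> r0=0x65
body[5] mov  r4, r5 -> r4=0xb2
body[6] sub  r4, r3, #15 -> r4=0x6f
body[7] add  r4, r0, r6 -> r4=0x63
epilogue: pop r6=0x6a, sp=0xac
epilogue: pop r0=0x1f, sp=0xad
r4 is caller-saved -> body value

REG = 0x63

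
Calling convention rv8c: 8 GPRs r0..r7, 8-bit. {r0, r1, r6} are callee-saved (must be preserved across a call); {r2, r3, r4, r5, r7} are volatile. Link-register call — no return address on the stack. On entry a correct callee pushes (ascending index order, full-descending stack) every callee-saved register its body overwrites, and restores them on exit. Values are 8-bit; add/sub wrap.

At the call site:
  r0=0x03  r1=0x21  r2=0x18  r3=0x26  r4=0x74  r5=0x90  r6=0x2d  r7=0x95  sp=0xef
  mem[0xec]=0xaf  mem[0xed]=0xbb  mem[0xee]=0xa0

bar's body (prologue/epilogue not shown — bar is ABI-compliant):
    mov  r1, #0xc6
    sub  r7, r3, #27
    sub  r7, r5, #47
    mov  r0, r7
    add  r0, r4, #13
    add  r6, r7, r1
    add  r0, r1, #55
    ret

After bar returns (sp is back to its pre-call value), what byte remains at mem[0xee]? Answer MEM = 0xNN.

MEM = 0x03

prologue: push r0 → mem[0xee]=0x03, sp=0xee
prologue: push r1 → mem[0xed]=0x21, sp=0xed
prologue: push r6 → mem[0xec]=0x2d, sp=0xec
body[0] mov  r1, #0xc6 → r1=0xc6
body[1] sub  r7, r3, #27 → r7=0x0b
body[2] sub  r7, r5, #47 → r7=0x61
body[3] mov  r0, r7 → r0=0x61
body[4] add  r0, r4, #13 → r0=0x81
body[5] add  r6, r7, r1 → r6=0x27
body[6] add  r0, r1, #55 → r0=0xfd
epilogue: pop r6=0x2d, sp=0xed
epilogue: pop r1=0x21, sp=0xee
epilogue: pop r0=0x03, sp=0xef
prologue pushed ['r0', 'r1', 'r6'] at ['0xee', '0xed', '0xec']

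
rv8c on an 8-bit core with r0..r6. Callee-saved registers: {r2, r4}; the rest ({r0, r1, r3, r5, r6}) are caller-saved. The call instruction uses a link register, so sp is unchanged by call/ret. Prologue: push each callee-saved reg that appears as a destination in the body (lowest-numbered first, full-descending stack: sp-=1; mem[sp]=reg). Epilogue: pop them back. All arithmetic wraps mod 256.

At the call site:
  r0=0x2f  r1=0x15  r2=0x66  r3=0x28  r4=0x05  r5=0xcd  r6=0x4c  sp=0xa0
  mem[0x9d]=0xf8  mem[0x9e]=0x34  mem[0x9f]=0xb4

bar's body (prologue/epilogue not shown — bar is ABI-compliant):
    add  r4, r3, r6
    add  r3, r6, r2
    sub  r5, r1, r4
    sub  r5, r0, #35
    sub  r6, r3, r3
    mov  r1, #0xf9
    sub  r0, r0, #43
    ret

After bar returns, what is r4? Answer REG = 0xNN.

prologue: push r4 → mem[0x9f]=0x05, sp=0x9f
body[0] add  r4, r3, r6 → r4=0x74
body[1] add  r3, r6, r2 → r3=0xb2
body[2] sub  r5, r1, r4 → r5=0xa1
body[3] sub  r5, r0, #35 → r5=0x0c
body[4] sub  r6, r3, r3 → r6=0x00
body[5] mov  r1, #0xf9 → r1=0xf9
body[6] sub  r0, r0, #43 → r0=0x04
epilogue: pop r4=0x05, sp=0xa0
r4 is callee-saved → restored

REG = 0x05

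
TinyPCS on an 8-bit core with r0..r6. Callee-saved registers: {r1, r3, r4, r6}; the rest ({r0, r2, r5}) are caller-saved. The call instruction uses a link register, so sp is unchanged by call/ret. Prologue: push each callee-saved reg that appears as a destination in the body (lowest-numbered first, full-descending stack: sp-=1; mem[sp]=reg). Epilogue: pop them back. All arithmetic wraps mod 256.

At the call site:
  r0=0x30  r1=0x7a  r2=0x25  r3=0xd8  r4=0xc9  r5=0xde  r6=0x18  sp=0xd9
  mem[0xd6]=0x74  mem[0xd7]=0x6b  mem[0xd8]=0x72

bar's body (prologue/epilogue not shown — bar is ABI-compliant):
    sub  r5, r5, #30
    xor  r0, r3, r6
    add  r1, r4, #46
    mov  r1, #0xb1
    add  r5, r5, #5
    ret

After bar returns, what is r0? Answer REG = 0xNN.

REG = 0xc0

prologue: push r1 → mem[0xd8]=0x7a, sp=0xd8
body[0] sub  r5, r5, #30 → r5=0xc0
body[1] xor  r0, r3, r6 → r0=0xc0
body[2] add  r1, r4, #46 → r1=0xf7
body[3] mov  r1, #0xb1 → r1=0xb1
body[4] add  r5, r5, #5 → r5=0xc5
epilogue: pop r1=0x7a, sp=0xd9
r0 is caller-saved → body value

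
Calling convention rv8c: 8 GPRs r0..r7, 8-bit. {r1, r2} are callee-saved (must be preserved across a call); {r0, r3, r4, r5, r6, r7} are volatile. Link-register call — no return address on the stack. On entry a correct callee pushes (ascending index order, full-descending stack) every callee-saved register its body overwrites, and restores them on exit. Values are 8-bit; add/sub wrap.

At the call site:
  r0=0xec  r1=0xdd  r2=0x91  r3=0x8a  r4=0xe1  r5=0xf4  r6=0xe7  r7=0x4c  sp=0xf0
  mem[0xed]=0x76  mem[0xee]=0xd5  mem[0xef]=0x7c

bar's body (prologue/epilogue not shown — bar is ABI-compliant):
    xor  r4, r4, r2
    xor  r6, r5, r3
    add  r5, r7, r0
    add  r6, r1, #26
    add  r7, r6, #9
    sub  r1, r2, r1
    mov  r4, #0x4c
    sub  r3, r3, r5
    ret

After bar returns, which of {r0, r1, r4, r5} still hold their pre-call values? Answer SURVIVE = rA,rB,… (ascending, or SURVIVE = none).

SURVIVE = r0,r1

prologue: push r1 → mem[0xef]=0xdd, sp=0xef
body[0] xor  r4, r4, r2 → r4=0x70
body[1] xor  r6, r5, r3 → r6=0x7e
body[2] add  r5, r7, r0 → r5=0x38
body[3] add  r6, r1, #26 → r6=0xf7
body[4] add  r7, r6, #9 → r7=0x00
body[5] sub  r1, r2, r1 → r1=0xb4
body[6] mov  r4, #0x4c → r4=0x4c
body[7] sub  r3, r3, r5 → r3=0x52
epilogue: pop r1=0xdd, sp=0xf0
r0: caller-saved, written=False
r1: callee-saved, written=True
r4: caller-saved, written=True
r5: caller-saved, written=True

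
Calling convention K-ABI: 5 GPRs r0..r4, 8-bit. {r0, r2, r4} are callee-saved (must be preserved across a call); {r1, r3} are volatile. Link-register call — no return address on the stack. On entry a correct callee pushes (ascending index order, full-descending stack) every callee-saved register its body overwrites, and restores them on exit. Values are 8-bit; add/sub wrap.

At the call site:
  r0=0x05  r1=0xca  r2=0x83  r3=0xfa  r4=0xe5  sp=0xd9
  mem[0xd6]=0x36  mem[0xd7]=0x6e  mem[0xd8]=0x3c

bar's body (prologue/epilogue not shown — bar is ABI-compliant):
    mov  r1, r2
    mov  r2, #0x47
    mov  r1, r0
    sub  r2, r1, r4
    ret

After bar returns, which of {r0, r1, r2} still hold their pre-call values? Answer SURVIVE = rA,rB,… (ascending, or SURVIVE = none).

prologue: push r2 → mem[0xd8]=0x83, sp=0xd8
body[0] mov  r1, r2 → r1=0x83
body[1] mov  r2, #0x47 → r2=0x47
body[2] mov  r1, r0 → r1=0x05
body[3] sub  r2, r1, r4 → r2=0x20
epilogue: pop r2=0x83, sp=0xd9
r0: callee-saved, written=False
r1: caller-saved, written=True
r2: callee-saved, written=True

SURVIVE = r0,r2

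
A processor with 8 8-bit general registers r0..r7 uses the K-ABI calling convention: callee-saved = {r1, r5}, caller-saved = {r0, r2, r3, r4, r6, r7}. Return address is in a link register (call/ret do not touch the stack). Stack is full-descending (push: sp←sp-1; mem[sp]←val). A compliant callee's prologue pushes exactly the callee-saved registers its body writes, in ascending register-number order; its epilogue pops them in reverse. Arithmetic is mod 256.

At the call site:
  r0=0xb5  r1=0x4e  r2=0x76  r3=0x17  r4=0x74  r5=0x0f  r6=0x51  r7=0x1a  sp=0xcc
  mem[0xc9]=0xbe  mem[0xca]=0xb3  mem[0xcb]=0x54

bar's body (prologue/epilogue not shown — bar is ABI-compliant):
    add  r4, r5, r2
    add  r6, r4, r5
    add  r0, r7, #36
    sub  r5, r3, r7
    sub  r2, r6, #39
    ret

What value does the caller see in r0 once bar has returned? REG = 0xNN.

prologue: push r5 -> mem[0xcb]=0x0f, sp=0xcb
body[0] add  r4, r5, r2 -> r4=0x85
body[1] add  r6, r4, r5 -> r6=0x94
body[2] add  r0, r7, #36 -> r0=0x3e
body[3] sub  r5, r3, r7 -> r5=0xfd
body[4] sub  r2, r6, #39 -> r2=0x6d
epilogue: pop r5=0x0f, sp=0xcc
r0 is caller-saved -> body value

REG = 0x3e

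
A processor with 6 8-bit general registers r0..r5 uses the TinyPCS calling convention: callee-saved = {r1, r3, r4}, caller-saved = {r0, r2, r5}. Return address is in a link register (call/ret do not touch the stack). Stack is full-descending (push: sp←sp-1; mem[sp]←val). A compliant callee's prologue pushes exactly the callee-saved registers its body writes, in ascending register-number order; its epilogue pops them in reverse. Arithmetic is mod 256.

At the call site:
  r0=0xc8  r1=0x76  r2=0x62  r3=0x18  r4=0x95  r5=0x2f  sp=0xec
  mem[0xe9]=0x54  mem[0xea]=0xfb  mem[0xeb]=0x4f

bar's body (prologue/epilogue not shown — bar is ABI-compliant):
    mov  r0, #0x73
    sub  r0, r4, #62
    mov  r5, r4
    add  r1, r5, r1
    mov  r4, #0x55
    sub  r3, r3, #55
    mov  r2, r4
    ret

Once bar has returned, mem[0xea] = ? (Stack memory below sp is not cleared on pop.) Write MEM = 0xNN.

prologue: push r1 → mem[0xeb]=0x76, sp=0xeb
prologue: push r3 → mem[0xea]=0x18, sp=0xea
prologue: push r4 → mem[0xe9]=0x95, sp=0xe9
body[0] mov  r0, #0x73 → r0=0x73
body[1] sub  r0, r4, #62 → r0=0x57
body[2] mov  r5, r4 → r5=0x95
body[3] add  r1, r5, r1 → r1=0x0b
body[4] mov  r4, #0x55 → r4=0x55
body[5] sub  r3, r3, #55 → r3=0xe1
body[6] mov  r2, r4 → r2=0x55
epilogue: pop r4=0x95, sp=0xea
epilogue: pop r3=0x18, sp=0xeb
epilogue: pop r1=0x76, sp=0xec
prologue pushed ['r1', 'r3', 'r4'] at ['0xeb', '0xea', '0xe9']

MEM = 0x18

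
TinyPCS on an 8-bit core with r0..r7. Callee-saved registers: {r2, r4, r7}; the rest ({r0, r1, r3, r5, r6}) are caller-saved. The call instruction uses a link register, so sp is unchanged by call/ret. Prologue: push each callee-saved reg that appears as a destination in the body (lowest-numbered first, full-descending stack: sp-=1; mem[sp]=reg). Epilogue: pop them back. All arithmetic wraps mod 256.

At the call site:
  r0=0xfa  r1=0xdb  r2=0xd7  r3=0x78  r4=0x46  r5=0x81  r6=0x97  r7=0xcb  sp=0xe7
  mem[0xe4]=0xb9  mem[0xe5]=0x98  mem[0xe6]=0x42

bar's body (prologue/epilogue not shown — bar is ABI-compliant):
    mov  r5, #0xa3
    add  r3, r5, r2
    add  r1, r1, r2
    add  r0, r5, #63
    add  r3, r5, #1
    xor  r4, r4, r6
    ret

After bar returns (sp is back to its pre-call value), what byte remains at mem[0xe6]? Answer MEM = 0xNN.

MEM = 0x46

prologue: push r4 → mem[0xe6]=0x46, sp=0xe6
body[0] mov  r5, #0xa3 → r5=0xa3
body[1] add  r3, r5, r2 → r3=0x7a
body[2] add  r1, r1, r2 → r1=0xb2
body[3] add  r0, r5, #63 → r0=0xe2
body[4] add  r3, r5, #1 → r3=0xa4
body[5] xor  r4, r4, r6 → r4=0xd1
epilogue: pop r4=0x46, sp=0xe7
prologue pushed ['r4'] at ['0xe6']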